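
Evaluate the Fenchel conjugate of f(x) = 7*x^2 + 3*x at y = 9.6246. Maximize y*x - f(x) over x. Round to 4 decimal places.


f*(y) = sup_x {y*x - a*x^2 - b*x} = sup_x {(y-b)*x - a*x^2}
FOC: (y - b) - 2a*x = 0 => x* = (y - b)/(2a)
x* = (9.6246 - 3)/(2*7) = 0.4732
f*(9.6246) = (y-b)^2/(4a) = (9.6246 - 3)^2/(4*7)
= 43.8853/28 = 1.5673


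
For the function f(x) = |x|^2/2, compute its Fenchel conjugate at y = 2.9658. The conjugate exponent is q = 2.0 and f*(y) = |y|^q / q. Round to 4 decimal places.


The conjugate exponent q satisfies 1/p + 1/q = 1.
p = 2, so q = 2/(2 - 1) = 2.0
|y|^q = 2.9658^2.0 = 8.796
f*(2.9658) = 8.796 / 2.0 = 4.398


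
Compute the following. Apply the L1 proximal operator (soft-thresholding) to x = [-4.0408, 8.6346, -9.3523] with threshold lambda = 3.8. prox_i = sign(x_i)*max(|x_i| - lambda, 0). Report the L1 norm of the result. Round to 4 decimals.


Soft-thresholding with lambda = 3.8:
prox(-4.0408) = sign(-4.0408)*max(|-4.0408| - 3.8, 0) = -0.2408
prox(8.6346) = sign(8.6346)*max(|8.6346| - 3.8, 0) = 4.8346
prox(-9.3523) = sign(-9.3523)*max(|-9.3523| - 3.8, 0) = -5.5523
prox(x) = [-0.2408, 4.8346, -5.5523]
||prox(x)||_1 = 0.2408 + 4.8346 + 5.5523 = 10.6277


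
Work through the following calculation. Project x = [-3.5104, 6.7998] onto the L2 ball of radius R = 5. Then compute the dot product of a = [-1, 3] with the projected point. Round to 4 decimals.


Step 1: Compute ||x|| (intermediates to 6 decimals).
||x|| = sqrt((-3.5104)^2 + 6.7998^2) = 7.652463
Step 2: Project.
Since ||x|| > R, scale = R/||x|| = 5/7.652463 = 0.653384, proj(x) = scale * x
proj(x) = [-2.293639, 4.442881]
Step 3: Dot product.
a^T * proj(x) = -1*(-2.293639) + 3*4.442881 = 15.6223


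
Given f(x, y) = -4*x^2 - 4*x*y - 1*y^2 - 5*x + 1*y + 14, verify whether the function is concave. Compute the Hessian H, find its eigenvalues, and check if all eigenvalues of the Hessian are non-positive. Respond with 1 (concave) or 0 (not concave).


The Hessian of f(x,y) = -4*x^2 - 4*x*y - 1*y^2 - 5*x + 1*y + 14 is:
H = [[-8, -4], [-4, -2]]
Trace = -8 - 2 = -10
Determinant = -8*-2 - (-4)^2 = 0
Discriminant = (-10)^2 - 4*0 = 100.0
Eigenvalues: lambda_1 = -10.0, lambda_2 = 0.0
The function is concave.

1


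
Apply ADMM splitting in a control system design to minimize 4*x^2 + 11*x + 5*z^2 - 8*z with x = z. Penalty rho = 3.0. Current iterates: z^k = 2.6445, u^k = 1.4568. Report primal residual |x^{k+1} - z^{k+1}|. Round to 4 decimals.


ADMM iteration with rho = 3.0, z^k = 2.6445, u^k = 1.4568
Step 1: x-update.
Minimize 4*x^2 + 11*x + (3.0/2)*(x - 2.6445 + 1.4568)^2
FOC: (2*4 + 3.0)*x = -11 + 3.0*(2.6445 - 1.4568)
x^{k+1} = -0.6761
Step 2: z-update.
Minimize 5*z^2 - 8*z + (3.0/2)*(-0.6761 - z + 1.4568)^2
FOC: (2*5 + 3.0)*z = 8 + 3.0*(-0.6761 + 1.4568)
z^{k+1} = 0.7956
Step 3: u-update.
u^{k+1} = 1.4568 - 0.6761 - 0.7956 = -0.0148
Step 4: Primal residual = |-0.6761 - 0.7956| = 1.4716


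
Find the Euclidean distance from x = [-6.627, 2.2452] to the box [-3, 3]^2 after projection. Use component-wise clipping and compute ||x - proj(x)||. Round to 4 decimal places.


Project each component onto [-3, 3].
clip(-6.627) = -3.0, clip(2.2452) = 2.2452
Projection = [-3.0, 2.2452]
Squared diffs: [13.1551, 0.0]
Distance = sqrt(13.1551) = 3.627


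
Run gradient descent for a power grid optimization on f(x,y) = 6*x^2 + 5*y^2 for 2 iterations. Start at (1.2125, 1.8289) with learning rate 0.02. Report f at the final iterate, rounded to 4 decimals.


Gradient descent on f(x,y) = 6*x^2 + 5*y^2.
Starting point: (1.2125, 1.8289), alpha = 0.02
Step 1: grad_x = 2*6*1.2125 = 14.55, grad_y = 2*5*1.8289 = 18.289
  x_1 = 1.2125 - 0.02*14.55 = 0.9215
  y_1 = 1.8289 - 0.02*18.289 = 1.4631
Step 2: grad_x = 2*6*0.9215 = 11.058, grad_y = 2*5*1.4631 = 14.6312
  x_2 = 0.9215 - 0.02*11.058 = 0.7003
  y_2 = 1.4631 - 0.02*14.6312 = 1.1705
f(0.7003, 1.1705) = 6*0.7003^2 + 5*1.1705^2 = 9.7932


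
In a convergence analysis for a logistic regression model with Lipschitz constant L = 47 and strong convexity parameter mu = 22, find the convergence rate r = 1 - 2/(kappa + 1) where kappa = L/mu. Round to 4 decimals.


Step 1: Compute the condition number.
kappa = L/mu = 47/22 = 2.1364
Step 2: Compute the convergence rate.
r = 1 - 2/(kappa + 1) = 1 - 2*mu/(L + mu) = (L - mu)/(L + mu) = 25/69 = 0.3623


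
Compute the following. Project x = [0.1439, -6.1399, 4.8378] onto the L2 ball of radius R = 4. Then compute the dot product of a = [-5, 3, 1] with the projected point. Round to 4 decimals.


Step 1: Compute ||x|| (intermediates to 6 decimals).
||x|| = sqrt(0.1439^2 + (-6.1399)^2 + 4.8378^2) = 7.818145
Step 2: Project.
Since ||x|| > R, scale = R/||x|| = 4/7.818145 = 0.51163, proj(x) = scale * x
proj(x) = [0.073624, -3.141357, 2.475164]
Step 3: Dot product.
a^T * proj(x) = -5*0.073624 + 3*(-3.141357) + 1*2.475164 = -7.317


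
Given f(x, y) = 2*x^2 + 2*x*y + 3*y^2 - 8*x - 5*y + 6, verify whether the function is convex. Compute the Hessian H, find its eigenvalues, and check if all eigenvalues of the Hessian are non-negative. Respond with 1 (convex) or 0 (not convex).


The Hessian of f(x,y) = 2*x^2 + 2*x*y + 3*y^2 - 8*x - 5*y + 6 is:
H = [[4, 2], [2, 6]]
Trace = 4 + 6 = 10
Determinant = 4*6 - (2)^2 = 20
Discriminant = (10)^2 - 4*20 = 20.0
Eigenvalues: lambda_1 = 2.7639, lambda_2 = 7.2361
The function is convex.

1


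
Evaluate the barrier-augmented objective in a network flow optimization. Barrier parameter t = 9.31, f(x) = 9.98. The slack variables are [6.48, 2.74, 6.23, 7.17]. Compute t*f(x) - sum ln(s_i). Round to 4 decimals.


Step 1: Compute log-barrier.
ln values: [1.8687, 1.008, 1.8294, 1.9699]
phi = -(1.8687 + 1.008 + 1.8294 + 1.9699) = -6.676
Step 2: Compute augmented objective.
t*f(x) = 9.31*9.98 = 92.9138
Total = 92.9138 - 6.676 = 86.2378


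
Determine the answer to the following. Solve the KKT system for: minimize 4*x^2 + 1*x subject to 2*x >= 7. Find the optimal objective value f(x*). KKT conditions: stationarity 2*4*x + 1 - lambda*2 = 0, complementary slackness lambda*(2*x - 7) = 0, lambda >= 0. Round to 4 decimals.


Step 1: Try lambda = 0 (constraint inactive).
x_unc = -1/(2*4) = -0.125
Check: 2*-0.125 = -0.25 < 7 -- violated!
Step 2: Constraint must be active: 2*x = 7
x* = 7/2 = 3.5
lambda = (2*4*3.5 + 1)/2 = 14.5
Step 3: Compute optimal value.
f(x*) = 4*3.5^2 + 1*3.5 = 52.5


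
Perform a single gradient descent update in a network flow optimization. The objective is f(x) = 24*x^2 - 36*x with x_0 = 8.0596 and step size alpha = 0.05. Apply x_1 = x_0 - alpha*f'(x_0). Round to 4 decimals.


We compute the gradient at x_0 and apply the update.
f'(x) = 48*x - 36
f'(8.0596) = 48*8.0596 - 36 = 350.8608
x_1 = 8.0596 - 0.05*350.8608 = -9.4834


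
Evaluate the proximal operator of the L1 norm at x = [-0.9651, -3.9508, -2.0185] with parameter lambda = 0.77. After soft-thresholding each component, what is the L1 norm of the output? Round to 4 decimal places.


Soft-thresholding with lambda = 0.77:
prox(-0.9651) = sign(-0.9651)*max(|-0.9651| - 0.77, 0) = -0.1951
prox(-3.9508) = sign(-3.9508)*max(|-3.9508| - 0.77, 0) = -3.1808
prox(-2.0185) = sign(-2.0185)*max(|-2.0185| - 0.77, 0) = -1.2485
prox(x) = [-0.1951, -3.1808, -1.2485]
||prox(x)||_1 = 0.1951 + 3.1808 + 1.2485 = 4.6244


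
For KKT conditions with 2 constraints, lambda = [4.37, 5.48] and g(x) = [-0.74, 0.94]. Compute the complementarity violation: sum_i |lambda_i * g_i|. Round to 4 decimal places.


KKT complementary slackness check:
lambda_1 * g_1 = 4.37 * -0.74 = -3.2338
lambda_2 * g_2 = 5.48 * 0.94 = 5.1512
Total violation = 3.2338 + 5.1512 = 8.385


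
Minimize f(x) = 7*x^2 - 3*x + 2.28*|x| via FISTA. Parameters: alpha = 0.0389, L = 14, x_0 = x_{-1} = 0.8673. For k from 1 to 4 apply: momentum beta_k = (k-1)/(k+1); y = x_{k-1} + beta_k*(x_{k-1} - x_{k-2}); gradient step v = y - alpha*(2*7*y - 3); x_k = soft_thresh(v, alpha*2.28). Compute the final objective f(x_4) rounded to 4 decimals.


FISTA on f(x) = 7*x^2 - 3*x + 2.28*|x|
L = 14, alpha = 0.0389
Iteration 1: beta = 0.0, y = 0.8673 + 0.0*(0.8673 - 0.8673) = 0.8673
  grad(y) = 9.1422, v = y - alpha*grad = 0.5117
  prox(v) = soft_thresh(0.5117, 0.0887) = 0.423
Iteration 2: beta = 0.3333, y = 0.423 + 0.3333*(0.423 - 0.8673) = 0.2749
  grad(y) = 0.8482, v = y - alpha*grad = 0.2419
  prox(v) = soft_thresh(0.2419, 0.0887) = 0.1532
Iteration 3: beta = 0.5, y = 0.1532 + 0.5*(0.1532 - 0.423) = 0.0183
  grad(y) = -2.744, v = y - alpha*grad = 0.125
  prox(v) = soft_thresh(0.125, 0.0887) = 0.0363
Iteration 4: beta = 0.6, y = 0.0363 + 0.6*(0.0363 - 0.1532) = -0.0338
  grad(y) = -3.4728, v = y - alpha*grad = 0.1013
  prox(v) = soft_thresh(0.1013, 0.0887) = 0.0126
f(x_4) = 7*0.0126^2 - 3*0.0126 + 2.28*|0.0126| = -0.008


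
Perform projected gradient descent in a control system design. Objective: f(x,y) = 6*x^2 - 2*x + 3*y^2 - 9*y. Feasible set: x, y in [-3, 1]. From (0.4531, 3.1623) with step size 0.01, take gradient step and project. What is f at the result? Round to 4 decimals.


Step 1: Compute gradient at (0.4531, 3.1623).
grad_x = 2*6*0.4531 - 2 = 3.4372
grad_y = 2*3*3.1623 - 9 = 9.9738
Step 2: Gradient step.
x_raw = 0.4531 - 0.01*3.4372 = 0.4187
y_raw = 3.1623 - 0.01*9.9738 = 3.0626
Step 3: Project onto [-3, 1].
x_proj = clip(0.4187) = 0.4187
y_proj = clip(3.0626) = 1.0
Step 4: Evaluate f.
f(0.4187, 1.0) = -5.7855


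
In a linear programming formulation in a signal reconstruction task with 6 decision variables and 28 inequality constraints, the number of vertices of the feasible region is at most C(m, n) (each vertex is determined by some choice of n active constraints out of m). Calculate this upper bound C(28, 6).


Each vertex corresponds to some choice of n active constraints out of m, so the number of vertices is at most C(m, n) = m! / (n!(m-n)!).
m = 28, n = 6
Numerator: 28 * 27 * 26 * 25 * 24 * 23
Denominator: 6! = 720
C(28, 6) = 376740


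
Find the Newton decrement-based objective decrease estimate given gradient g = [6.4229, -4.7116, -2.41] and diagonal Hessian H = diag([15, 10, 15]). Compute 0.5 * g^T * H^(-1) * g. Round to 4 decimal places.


Step 1: H is diagonal, so H^(-1) * g = [0.4282, -0.4712, -0.1607].
Step 2: g^T H^(-1) g = sum_i g_i^2 / H_ii
  = (6.4229)^2/15 + (-4.7116)^2/10 + (-2.41)^2/15
  = 2.7502 + 2.2199 + 0.3872 = 5.3574
Step 3: Objective decrease = 0.5 * g^T H^(-1) g = 2.6787


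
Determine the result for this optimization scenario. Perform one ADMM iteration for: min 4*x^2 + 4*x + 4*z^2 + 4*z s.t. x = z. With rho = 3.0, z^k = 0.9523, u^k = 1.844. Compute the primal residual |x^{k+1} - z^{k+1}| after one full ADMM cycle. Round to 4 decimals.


ADMM iteration with rho = 3.0, z^k = 0.9523, u^k = 1.844
Step 1: x-update.
Minimize 4*x^2 + 4*x + (3.0/2)*(x - 0.9523 + 1.844)^2
FOC: (2*4 + 3.0)*x = -4 + 3.0*(0.9523 - 1.844)
x^{k+1} = -0.6068
Step 2: z-update.
Minimize 4*z^2 + 4*z + (3.0/2)*(-0.6068 - z + 1.844)^2
FOC: (2*4 + 3.0)*z = -4 + 3.0*(-0.6068 + 1.844)
z^{k+1} = -0.0262
Step 3: u-update.
u^{k+1} = 1.844 - 0.6068 + 0.0262 = 1.2634
Step 4: Primal residual = |-0.6068 + 0.0262| = 0.5806


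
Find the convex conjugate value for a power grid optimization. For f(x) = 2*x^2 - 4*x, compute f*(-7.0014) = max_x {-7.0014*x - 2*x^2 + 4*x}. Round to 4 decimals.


f*(y) = sup_x {y*x - a*x^2 - b*x} = sup_x {(y-b)*x - a*x^2}
FOC: (y - b) - 2a*x = 0 => x* = (y - b)/(2a)
x* = (-7.0014 + 4)/(2*2) = -0.7504
f*(-7.0014) = (y-b)^2/(4a) = (-7.0014 + 4)^2/(4*2)
= 9.0084/8 = 1.1261


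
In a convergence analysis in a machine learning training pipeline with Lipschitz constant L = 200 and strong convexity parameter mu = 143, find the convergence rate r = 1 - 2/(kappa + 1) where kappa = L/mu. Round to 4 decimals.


Step 1: Compute the condition number.
kappa = L/mu = 200/143 = 1.3986
Step 2: Compute the convergence rate.
r = 1 - 2/(kappa + 1) = 1 - 2*mu/(L + mu) = (L - mu)/(L + mu) = 57/343 = 0.1662


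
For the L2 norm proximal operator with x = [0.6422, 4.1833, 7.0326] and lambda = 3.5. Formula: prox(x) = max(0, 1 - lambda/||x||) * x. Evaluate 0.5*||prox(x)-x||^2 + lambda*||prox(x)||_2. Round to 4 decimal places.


Step 1: Compute ||x||.
||x|| = 8.2079
Step 2: Compute scaling factor.
scale = max(0, 1 - 3.5/8.2079) = 0.5736
Step 3: prox(x) = [0.3684, 2.3995, 4.0338]
||prox(x)|| = 4.7079
Step 4: Proximal objective.
0.5*||prox-x||^2 = 6.125
lambda*||prox|| = 16.4777
Total = 22.6027


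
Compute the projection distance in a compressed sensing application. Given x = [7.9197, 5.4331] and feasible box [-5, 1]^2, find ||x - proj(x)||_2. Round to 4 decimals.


Project each component onto [-5, 1].
clip(7.9197) = 1.0, clip(5.4331) = 1.0
Projection = [1.0, 1.0]
Squared diffs: [47.8822, 19.6524]
Distance = sqrt(67.5346) = 8.2179


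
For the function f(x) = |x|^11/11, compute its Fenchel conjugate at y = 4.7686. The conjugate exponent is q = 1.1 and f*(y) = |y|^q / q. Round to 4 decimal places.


The conjugate exponent q satisfies 1/p + 1/q = 1.
p = 11, so q = 11/(11 - 1) = 1.1
|y|^q = 4.7686^1.1 = 5.5748
f*(4.7686) = 5.5748 / 1.1 = 5.068


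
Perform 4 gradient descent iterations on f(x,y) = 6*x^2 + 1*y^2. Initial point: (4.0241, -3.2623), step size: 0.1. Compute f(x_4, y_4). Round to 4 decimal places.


Gradient descent on f(x,y) = 6*x^2 + 1*y^2.
Starting point: (4.0241, -3.2623), alpha = 0.1
Step 1: grad_x = 2*6*4.0241 = 48.2892, grad_y = 2*1*-3.2623 = -6.5246
  x_1 = 4.0241 - 0.1*48.2892 = -0.8048
  y_1 = -3.2623 - 0.1*-6.5246 = -2.6098
Step 2: grad_x = 2*6*-0.8048 = -9.6578, grad_y = 2*1*-2.6098 = -5.2197
  x_2 = -0.8048 - 0.1*-9.6578 = 0.161
  y_2 = -2.6098 - 0.1*-5.2197 = -2.0879
Step 3: grad_x = 2*6*0.161 = 1.9316, grad_y = 2*1*-2.0879 = -4.1757
  x_3 = 0.161 - 0.1*1.9316 = -0.0322
  y_3 = -2.0879 - 0.1*-4.1757 = -1.6703
Step 4: grad_x = 2*6*-0.0322 = -0.3863, grad_y = 2*1*-1.6703 = -3.3406
  x_4 = -0.0322 - 0.1*-0.3863 = 0.0064
  y_4 = -1.6703 - 0.1*-3.3406 = -1.3362
f(0.0064, -1.3362) = 6*0.0064^2 + 1*(-1.3362)^2 = 1.7858


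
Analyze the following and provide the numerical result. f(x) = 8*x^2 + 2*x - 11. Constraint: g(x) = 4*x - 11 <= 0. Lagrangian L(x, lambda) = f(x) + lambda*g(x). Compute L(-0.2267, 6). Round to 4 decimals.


Step 1: Evaluate f(x).
f(-0.2267) = 8*(-0.2267)^2 + 2*(-0.2267) - 11 = -11.0423
Step 2: Evaluate g(x).
g(-0.2267) = 4*-0.2267 - 11 = -11.9068
Step 3: Compute Lagrangian.
L = -11.0423 + 6*-11.9068 = -82.4831


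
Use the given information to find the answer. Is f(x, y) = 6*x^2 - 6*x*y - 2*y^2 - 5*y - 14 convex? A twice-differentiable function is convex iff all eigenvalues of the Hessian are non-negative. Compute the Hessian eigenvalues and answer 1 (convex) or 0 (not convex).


The Hessian of f(x,y) = 6*x^2 - 6*x*y - 2*y^2 - 5*y - 14 is:
H = [[12, -6], [-6, -4]]
Trace = 12 - 4 = 8
Determinant = 12*-4 - (-6)^2 = -84
Discriminant = (8)^2 - 4*-84 = 400.0
Eigenvalues: lambda_1 = -6.0, lambda_2 = 14.0
The function is not convex.

0


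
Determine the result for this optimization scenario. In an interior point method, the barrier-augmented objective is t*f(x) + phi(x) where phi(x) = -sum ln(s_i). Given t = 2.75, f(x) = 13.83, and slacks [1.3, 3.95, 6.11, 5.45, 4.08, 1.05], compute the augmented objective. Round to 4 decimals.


Step 1: Compute log-barrier.
ln values: [0.2624, 1.3737, 1.8099, 1.6956, 1.4061, 0.0488]
phi = -(0.2624 + 1.3737 + 1.8099 + 1.6956 + 1.4061 + 0.0488) = -6.5965
Step 2: Compute augmented objective.
t*f(x) = 2.75*13.83 = 38.0325
Total = 38.0325 - 6.5965 = 31.436


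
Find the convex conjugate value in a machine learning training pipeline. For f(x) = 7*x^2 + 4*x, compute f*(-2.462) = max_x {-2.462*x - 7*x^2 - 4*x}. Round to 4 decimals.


f*(y) = sup_x {y*x - a*x^2 - b*x} = sup_x {(y-b)*x - a*x^2}
FOC: (y - b) - 2a*x = 0 => x* = (y - b)/(2a)
x* = (-2.462 - 4)/(2*7) = -0.4616
f*(-2.462) = (y-b)^2/(4a) = (-2.462 - 4)^2/(4*7)
= 41.7574/28 = 1.4913


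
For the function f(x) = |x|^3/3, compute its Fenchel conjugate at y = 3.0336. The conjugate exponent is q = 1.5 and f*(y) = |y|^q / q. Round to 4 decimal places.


The conjugate exponent q satisfies 1/p + 1/q = 1.
p = 3, so q = 3/(3 - 1) = 1.5
|y|^q = 3.0336^1.5 = 5.2837
f*(3.0336) = 5.2837 / 1.5 = 3.5225


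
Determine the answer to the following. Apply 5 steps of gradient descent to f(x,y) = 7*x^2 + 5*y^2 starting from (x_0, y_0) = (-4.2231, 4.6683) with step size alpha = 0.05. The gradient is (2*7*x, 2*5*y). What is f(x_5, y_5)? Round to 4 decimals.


Gradient descent on f(x,y) = 7*x^2 + 5*y^2.
Starting point: (-4.2231, 4.6683), alpha = 0.05
Step 1: grad_x = 2*7*-4.2231 = -59.1234, grad_y = 2*5*4.6683 = 46.683
  x_1 = -4.2231 - 0.05*-59.1234 = -1.2669
  y_1 = 4.6683 - 0.05*46.683 = 2.3342
Step 2: grad_x = 2*7*-1.2669 = -17.737, grad_y = 2*5*2.3342 = 23.3415
  x_2 = -1.2669 - 0.05*-17.737 = -0.3801
  y_2 = 2.3342 - 0.05*23.3415 = 1.1671
Step 3: grad_x = 2*7*-0.3801 = -5.3211, grad_y = 2*5*1.1671 = 11.6708
  x_3 = -0.3801 - 0.05*-5.3211 = -0.114
  y_3 = 1.1671 - 0.05*11.6708 = 0.5835
Step 4: grad_x = 2*7*-0.114 = -1.5963, grad_y = 2*5*0.5835 = 5.8354
  x_4 = -0.114 - 0.05*-1.5963 = -0.0342
  y_4 = 0.5835 - 0.05*5.8354 = 0.2918
Step 5: grad_x = 2*7*-0.0342 = -0.4789, grad_y = 2*5*0.2918 = 2.9177
  x_5 = -0.0342 - 0.05*-0.4789 = -0.0103
  y_5 = 0.2918 - 0.05*2.9177 = 0.1459
f(-0.0103, 0.1459) = 7*(-0.0103)^2 + 5*0.1459^2 = 0.1071


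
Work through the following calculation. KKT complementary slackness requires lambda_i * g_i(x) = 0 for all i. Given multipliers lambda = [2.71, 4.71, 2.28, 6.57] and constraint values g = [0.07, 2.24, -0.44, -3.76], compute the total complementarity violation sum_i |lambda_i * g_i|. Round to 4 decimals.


KKT complementary slackness check:
lambda_1 * g_1 = 2.71 * 0.07 = 0.1897
lambda_2 * g_2 = 4.71 * 2.24 = 10.5504
lambda_3 * g_3 = 2.28 * -0.44 = -1.0032
lambda_4 * g_4 = 6.57 * -3.76 = -24.7032
Total violation = 0.1897 + 10.5504 + 1.0032 + 24.7032 = 36.4465


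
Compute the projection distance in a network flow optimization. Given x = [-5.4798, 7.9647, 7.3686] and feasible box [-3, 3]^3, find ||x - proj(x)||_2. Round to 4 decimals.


Project each component onto [-3, 3].
clip(-5.4798) = -3.0, clip(7.9647) = 3.0, clip(7.3686) = 3.0
Projection = [-3.0, 3.0, 3.0]
Squared diffs: [6.1494, 24.6482, 19.0847]
Distance = sqrt(49.8823) = 7.0627


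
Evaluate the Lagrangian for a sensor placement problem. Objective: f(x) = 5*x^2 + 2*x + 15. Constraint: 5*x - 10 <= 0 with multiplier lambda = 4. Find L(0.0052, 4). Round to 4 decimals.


Step 1: Evaluate f(x).
f(0.0052) = 5*0.0052^2 + 2*0.0052 + 15 = 15.0105
Step 2: Evaluate g(x).
g(0.0052) = 5*0.0052 - 10 = -9.974
Step 3: Compute Lagrangian.
L = 15.0105 + 4*-9.974 = -24.8855


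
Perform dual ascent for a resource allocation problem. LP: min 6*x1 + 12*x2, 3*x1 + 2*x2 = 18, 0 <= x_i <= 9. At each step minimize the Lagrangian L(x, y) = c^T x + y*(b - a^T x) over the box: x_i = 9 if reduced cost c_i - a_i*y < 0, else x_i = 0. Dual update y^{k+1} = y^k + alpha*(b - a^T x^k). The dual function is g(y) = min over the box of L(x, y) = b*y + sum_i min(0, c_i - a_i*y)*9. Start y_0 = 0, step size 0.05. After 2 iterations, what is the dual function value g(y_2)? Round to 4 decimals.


Dual ascent for LP: min 6*x1 + 12*x2, 3*x1 + 2*x2 = 18, 0 <= x_i <= 9
Step 1: y^k = 0.0, reduced costs: (6.0, 12.0)
  x^k = (0.0, 0.0), subgradient = b - a^T x = 18.0
  y^{k+1} = 0.0 + 0.05*18.0 = 0.9
Step 2: y^k = 0.9, reduced costs: (3.3, 10.2)
  x^k = (0.0, 0.0), subgradient = b - a^T x = 18.0
  y^{k+1} = 0.9 + 0.05*18.0 = 1.8
Dual objective at y_2 = 1.8: reduced costs (0.6, 8.4), box minimizer x = (0.0, 0.0)
g(y_2) = b*y + (c1 - a1*y)*x1 + (c2 - a2*y)*x2 = 18*1.8 + 0.6*0.0 + 8.4*0.0 = 32.4 + 0.0 + 0.0 = 32.4


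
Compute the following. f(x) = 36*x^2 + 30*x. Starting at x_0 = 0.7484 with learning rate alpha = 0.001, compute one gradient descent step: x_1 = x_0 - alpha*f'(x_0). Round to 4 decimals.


We compute the gradient at x_0 and apply the update.
f'(x) = 72*x + 30
f'(0.7484) = 72*0.7484 + 30 = 83.8848
x_1 = 0.7484 - 0.001*83.8848 = 0.6645


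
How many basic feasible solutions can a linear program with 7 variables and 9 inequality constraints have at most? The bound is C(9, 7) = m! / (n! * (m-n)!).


Each vertex corresponds to some choice of n active constraints out of m, so the number of vertices is at most C(m, n) = m! / (n!(m-n)!).
m = 9, n = 7
Numerator: 9 * 8 * 7 * 6 * 5 * 4 * 3
Denominator: 7! = 5040
C(9, 7) = 36


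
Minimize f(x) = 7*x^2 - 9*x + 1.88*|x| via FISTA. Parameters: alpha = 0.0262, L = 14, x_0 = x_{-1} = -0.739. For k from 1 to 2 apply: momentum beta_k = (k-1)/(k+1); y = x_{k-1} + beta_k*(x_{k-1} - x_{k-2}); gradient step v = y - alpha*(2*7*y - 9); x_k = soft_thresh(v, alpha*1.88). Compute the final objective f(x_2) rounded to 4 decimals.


FISTA on f(x) = 7*x^2 - 9*x + 1.88*|x|
L = 14, alpha = 0.0262
Iteration 1: beta = 0.0, y = -0.739 + 0.0*(-0.739 + 0.739) = -0.739
  grad(y) = -19.346, v = y - alpha*grad = -0.2321
  prox(v) = soft_thresh(-0.2321, 0.0493) = -0.1829
Iteration 2: beta = 0.3333, y = -0.1829 + 0.3333*(-0.1829 + 0.739) = 0.0025
  grad(y) = -8.9651, v = y - alpha*grad = 0.2374
  prox(v) = soft_thresh(0.2374, 0.0493) = 0.1881
f(x_2) = 7*0.1881^2 - 9*0.1881 + 1.88*|0.1881| = -1.0917


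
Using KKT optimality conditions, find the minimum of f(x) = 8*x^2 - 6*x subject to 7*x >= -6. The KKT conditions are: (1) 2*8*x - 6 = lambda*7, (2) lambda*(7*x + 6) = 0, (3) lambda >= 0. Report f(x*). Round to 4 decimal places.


Step 1: Try lambda = 0 (constraint inactive).
Stationarity: 2*8*x - 6 = 0
x* = 6/(2*8) = 0.375
Check constraint: 7*0.375 = 2.625 >= -6 -- satisfied.
Step 2: Compute optimal value.
f(x*) = 8*0.375^2 - 6*0.375 = -1.125


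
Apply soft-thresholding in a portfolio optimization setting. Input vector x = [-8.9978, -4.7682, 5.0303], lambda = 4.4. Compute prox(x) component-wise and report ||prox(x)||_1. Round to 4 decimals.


Soft-thresholding with lambda = 4.4:
prox(-8.9978) = sign(-8.9978)*max(|-8.9978| - 4.4, 0) = -4.5978
prox(-4.7682) = sign(-4.7682)*max(|-4.7682| - 4.4, 0) = -0.3682
prox(5.0303) = sign(5.0303)*max(|5.0303| - 4.4, 0) = 0.6303
prox(x) = [-4.5978, -0.3682, 0.6303]
||prox(x)||_1 = 4.5978 + 0.3682 + 0.6303 = 5.5963


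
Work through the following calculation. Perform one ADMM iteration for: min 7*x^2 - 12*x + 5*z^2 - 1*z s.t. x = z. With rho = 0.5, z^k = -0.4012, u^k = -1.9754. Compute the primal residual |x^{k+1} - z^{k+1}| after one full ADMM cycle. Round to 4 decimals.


ADMM iteration with rho = 0.5, z^k = -0.4012, u^k = -1.9754
Step 1: x-update.
Minimize 7*x^2 - 12*x + (0.5/2)*(x + 0.4012 - 1.9754)^2
FOC: (2*7 + 0.5)*x = 12 + 0.5*(-0.4012 + 1.9754)
x^{k+1} = 0.8819
Step 2: z-update.
Minimize 5*z^2 - 1*z + (0.5/2)*(0.8819 - z - 1.9754)^2
FOC: (2*5 + 0.5)*z = 1 + 0.5*(0.8819 - 1.9754)
z^{k+1} = 0.0432
Step 3: u-update.
u^{k+1} = -1.9754 + 0.8819 - 0.0432 = -1.1367
Step 4: Primal residual = |0.8819 - 0.0432| = 0.8387


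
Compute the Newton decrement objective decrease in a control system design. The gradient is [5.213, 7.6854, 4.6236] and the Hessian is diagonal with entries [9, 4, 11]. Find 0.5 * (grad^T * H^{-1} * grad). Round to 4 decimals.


Step 1: H is diagonal, so H^(-1) * g = [0.5792, 1.9214, 0.4203].
Step 2: g^T H^(-1) g = sum_i g_i^2 / H_ii
  = (5.213)^2/9 + (7.6854)^2/4 + (4.6236)^2/11
  = 3.0195 + 14.7663 + 1.9434 = 19.7293
Step 3: Objective decrease = 0.5 * g^T H^(-1) g = 9.8646


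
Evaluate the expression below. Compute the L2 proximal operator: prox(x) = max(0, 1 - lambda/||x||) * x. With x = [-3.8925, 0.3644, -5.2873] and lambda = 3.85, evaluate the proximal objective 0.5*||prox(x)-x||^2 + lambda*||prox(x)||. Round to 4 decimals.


Step 1: Compute ||x||.
||x|| = 6.5757
Step 2: Compute scaling factor.
scale = max(0, 1 - 3.85/6.5757) = 0.4145
Step 3: prox(x) = [-1.6135, 0.151, -2.1916]
||prox(x)|| = 2.7257
Step 4: Proximal objective.
0.5*||prox-x||^2 = 7.4113
lambda*||prox|| = 10.4939
Total = 17.9052


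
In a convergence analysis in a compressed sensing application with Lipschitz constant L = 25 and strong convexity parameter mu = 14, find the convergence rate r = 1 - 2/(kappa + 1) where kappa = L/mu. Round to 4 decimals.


Step 1: Compute the condition number.
kappa = L/mu = 25/14 = 1.7857
Step 2: Compute the convergence rate.
r = 1 - 2/(kappa + 1) = 1 - 2*mu/(L + mu) = (L - mu)/(L + mu) = 11/39 = 0.2821


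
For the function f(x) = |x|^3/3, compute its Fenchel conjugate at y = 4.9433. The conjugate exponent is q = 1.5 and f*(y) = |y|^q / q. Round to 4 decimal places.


The conjugate exponent q satisfies 1/p + 1/q = 1.
p = 3, so q = 3/(3 - 1) = 1.5
|y|^q = 4.9433^1.5 = 10.9907
f*(4.9433) = 10.9907 / 1.5 = 7.3271


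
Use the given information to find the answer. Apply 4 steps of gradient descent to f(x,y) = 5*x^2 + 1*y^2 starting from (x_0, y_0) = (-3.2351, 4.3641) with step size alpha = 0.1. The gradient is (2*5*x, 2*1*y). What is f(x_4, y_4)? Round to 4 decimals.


Gradient descent on f(x,y) = 5*x^2 + 1*y^2.
Starting point: (-3.2351, 4.3641), alpha = 0.1
Step 1: grad_x = 2*5*-3.2351 = -32.351, grad_y = 2*1*4.3641 = 8.7282
  x_1 = -3.2351 - 0.1*-32.351 = 0.0
  y_1 = 4.3641 - 0.1*8.7282 = 3.4913
Step 2: grad_x = 2*5*0.0 = 0.0, grad_y = 2*1*3.4913 = 6.9826
  x_2 = 0.0 - 0.1*0.0 = 0.0
  y_2 = 3.4913 - 0.1*6.9826 = 2.793
Step 3: grad_x = 2*5*0.0 = 0.0, grad_y = 2*1*2.793 = 5.586
  x_3 = 0.0 - 0.1*0.0 = 0.0
  y_3 = 2.793 - 0.1*5.586 = 2.2344
Step 4: grad_x = 2*5*0.0 = 0.0, grad_y = 2*1*2.2344 = 4.4688
  x_4 = 0.0 - 0.1*0.0 = 0.0
  y_4 = 2.2344 - 0.1*4.4688 = 1.7875
f(0.0, 1.7875) = 5*0.0^2 + 1*1.7875^2 = 3.1953


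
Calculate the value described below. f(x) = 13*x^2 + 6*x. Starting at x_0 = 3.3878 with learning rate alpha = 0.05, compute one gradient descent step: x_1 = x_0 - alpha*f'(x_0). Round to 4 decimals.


We compute the gradient at x_0 and apply the update.
f'(x) = 26*x + 6
f'(3.3878) = 26*3.3878 + 6 = 94.0828
x_1 = 3.3878 - 0.05*94.0828 = -1.3163


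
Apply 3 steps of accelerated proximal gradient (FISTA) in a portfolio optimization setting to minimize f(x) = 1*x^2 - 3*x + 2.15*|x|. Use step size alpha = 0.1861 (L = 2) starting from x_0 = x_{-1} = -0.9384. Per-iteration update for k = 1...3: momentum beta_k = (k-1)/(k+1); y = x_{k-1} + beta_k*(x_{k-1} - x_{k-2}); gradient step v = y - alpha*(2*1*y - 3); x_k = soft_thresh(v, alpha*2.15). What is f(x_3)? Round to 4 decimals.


FISTA on f(x) = 1*x^2 - 3*x + 2.15*|x|
L = 2, alpha = 0.1861
Iteration 1: beta = 0.0, y = -0.9384 + 0.0*(-0.9384 + 0.9384) = -0.9384
  grad(y) = -4.8768, v = y - alpha*grad = -0.0308
  prox(v) = soft_thresh(-0.0308, 0.4001) = 0.0
Iteration 2: beta = 0.3333, y = 0.0 + 0.3333*(0.0 + 0.9384) = 0.3128
  grad(y) = -2.3744, v = y - alpha*grad = 0.7547
  prox(v) = soft_thresh(0.7547, 0.4001) = 0.3546
Iteration 3: beta = 0.5, y = 0.3546 + 0.5*(0.3546 - 0.0) = 0.5318
  grad(y) = -1.9363, v = y - alpha*grad = 0.8922
  prox(v) = soft_thresh(0.8922, 0.4001) = 0.4921
f(x_3) = 1*0.4921^2 - 3*0.4921 + 2.15*|0.4921| = -0.1761


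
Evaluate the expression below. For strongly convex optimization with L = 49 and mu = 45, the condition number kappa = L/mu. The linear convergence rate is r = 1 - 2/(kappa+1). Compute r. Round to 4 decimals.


Step 1: Compute the condition number.
kappa = L/mu = 49/45 = 1.0889
Step 2: Compute the convergence rate.
r = 1 - 2/(kappa + 1) = 1 - 2*mu/(L + mu) = (L - mu)/(L + mu) = 4/94 = 0.0426


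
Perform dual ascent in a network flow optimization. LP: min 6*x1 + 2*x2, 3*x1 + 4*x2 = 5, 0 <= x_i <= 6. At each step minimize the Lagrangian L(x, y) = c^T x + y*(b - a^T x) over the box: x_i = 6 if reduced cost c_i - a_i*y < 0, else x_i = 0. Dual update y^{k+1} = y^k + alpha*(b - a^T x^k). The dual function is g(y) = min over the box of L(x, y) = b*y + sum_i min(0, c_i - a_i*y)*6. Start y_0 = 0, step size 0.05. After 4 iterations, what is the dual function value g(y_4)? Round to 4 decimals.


Dual ascent for LP: min 6*x1 + 2*x2, 3*x1 + 4*x2 = 5, 0 <= x_i <= 6
Step 1: y^k = 0.0, reduced costs: (6.0, 2.0)
  x^k = (0.0, 0.0), subgradient = b - a^T x = 5.0
  y^{k+1} = 0.0 + 0.05*5.0 = 0.25
Step 2: y^k = 0.25, reduced costs: (5.25, 1.0)
  x^k = (0.0, 0.0), subgradient = b - a^T x = 5.0
  y^{k+1} = 0.25 + 0.05*5.0 = 0.5
Step 3: y^k = 0.5, reduced costs: (4.5, 0.0)
  x^k = (0.0, 0.0), subgradient = b - a^T x = 5.0
  y^{k+1} = 0.5 + 0.05*5.0 = 0.75
Step 4: y^k = 0.75, reduced costs: (3.75, -1.0)
  x^k = (0.0, 6.0), subgradient = b - a^T x = -19.0
  y^{k+1} = 0.75 + 0.05*-19.0 = -0.2
Dual objective at y_4 = -0.2: reduced costs (6.6, 2.8), box minimizer x = (0.0, 0.0)
g(y_4) = b*y + (c1 - a1*y)*x1 + (c2 - a2*y)*x2 = 5*(-0.2) + 6.6*0.0 + 2.8*0.0 = -1.0 + 0.0 + 0.0 = -1.0


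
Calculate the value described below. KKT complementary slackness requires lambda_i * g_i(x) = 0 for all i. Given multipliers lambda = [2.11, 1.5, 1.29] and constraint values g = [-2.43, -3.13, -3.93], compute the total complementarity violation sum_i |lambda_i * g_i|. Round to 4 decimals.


KKT complementary slackness check:
lambda_1 * g_1 = 2.11 * -2.43 = -5.1273
lambda_2 * g_2 = 1.5 * -3.13 = -4.695
lambda_3 * g_3 = 1.29 * -3.93 = -5.0697
Total violation = 5.1273 + 4.695 + 5.0697 = 14.892


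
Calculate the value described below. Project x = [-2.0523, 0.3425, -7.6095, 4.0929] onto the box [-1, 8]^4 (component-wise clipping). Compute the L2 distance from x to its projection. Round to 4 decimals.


Project each component onto [-1, 8].
clip(-2.0523) = -1.0, clip(0.3425) = 0.3425, clip(-7.6095) = -1.0, clip(4.0929) = 4.0929
Projection = [-1.0, 0.3425, -1.0, 4.0929]
Squared diffs: [1.1073, 0.0, 43.6855, 0.0]
Distance = sqrt(44.7928) = 6.6927


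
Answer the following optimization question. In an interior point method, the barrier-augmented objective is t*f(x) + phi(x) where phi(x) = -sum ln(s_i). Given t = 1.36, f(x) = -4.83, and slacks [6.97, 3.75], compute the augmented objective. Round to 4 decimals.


Step 1: Compute log-barrier.
ln values: [1.9416, 1.3218]
phi = -(1.9416 + 1.3218) = -3.2634
Step 2: Compute augmented objective.
t*f(x) = 1.36*-4.83 = -6.5688
Total = -6.5688 - 3.2634 = -9.8322


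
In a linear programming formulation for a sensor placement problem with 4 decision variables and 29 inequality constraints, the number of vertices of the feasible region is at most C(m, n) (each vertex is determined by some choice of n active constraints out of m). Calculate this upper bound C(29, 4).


Each vertex corresponds to some choice of n active constraints out of m, so the number of vertices is at most C(m, n) = m! / (n!(m-n)!).
m = 29, n = 4
Numerator: 29 * 28 * 27 * 26
Denominator: 4! = 24
C(29, 4) = 23751


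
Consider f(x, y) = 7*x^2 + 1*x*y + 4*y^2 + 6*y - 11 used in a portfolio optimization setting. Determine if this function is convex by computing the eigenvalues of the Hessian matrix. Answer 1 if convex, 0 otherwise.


The Hessian of f(x,y) = 7*x^2 + 1*x*y + 4*y^2 + 6*y - 11 is:
H = [[14, 1], [1, 8]]
Trace = 14 + 8 = 22
Determinant = 14*8 - (1)^2 = 111
Discriminant = (22)^2 - 4*111 = 40.0
Eigenvalues: lambda_1 = 7.8377, lambda_2 = 14.1623
The function is convex.

1


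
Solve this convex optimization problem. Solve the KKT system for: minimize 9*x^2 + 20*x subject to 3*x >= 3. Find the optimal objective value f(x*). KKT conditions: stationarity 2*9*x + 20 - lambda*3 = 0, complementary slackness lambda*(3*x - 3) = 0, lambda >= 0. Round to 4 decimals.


Step 1: Try lambda = 0 (constraint inactive).
x_unc = -20/(2*9) = -1.1111
Check: 3*-1.1111 = -3.3333 < 3 -- violated!
Step 2: Constraint must be active: 3*x = 3
x* = 3/3 = 1.0
lambda = (2*9*1.0 + 20)/3 = 12.6667
Step 3: Compute optimal value.
f(x*) = 9*1.0^2 + 20*1.0 = 29.0


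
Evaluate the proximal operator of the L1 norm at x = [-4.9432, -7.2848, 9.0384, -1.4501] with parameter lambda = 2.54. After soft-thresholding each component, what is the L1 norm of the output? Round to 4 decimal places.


Soft-thresholding with lambda = 2.54:
prox(-4.9432) = sign(-4.9432)*max(|-4.9432| - 2.54, 0) = -2.4032
prox(-7.2848) = sign(-7.2848)*max(|-7.2848| - 2.54, 0) = -4.7448
prox(9.0384) = sign(9.0384)*max(|9.0384| - 2.54, 0) = 6.4984
prox(-1.4501) = sign(-1.4501)*max(|-1.4501| - 2.54, 0) = 0.0
prox(x) = [-2.4032, -4.7448, 6.4984, 0.0]
||prox(x)||_1 = 2.4032 + 4.7448 + 6.4984 + 0.0 = 13.6464


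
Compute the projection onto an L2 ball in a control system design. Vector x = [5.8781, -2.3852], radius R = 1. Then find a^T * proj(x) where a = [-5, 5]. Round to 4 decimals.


Step 1: Compute ||x|| (intermediates to 6 decimals).
||x|| = sqrt(5.8781^2 + (-2.3852)^2) = 6.343598
Step 2: Project.
Since ||x|| > R, scale = R/||x|| = 1/6.343598 = 0.157639, proj(x) = scale * x
proj(x) = [0.926618, -0.376001]
Step 3: Dot product.
a^T * proj(x) = -5*0.926618 + 5*(-0.376001) = -6.5131


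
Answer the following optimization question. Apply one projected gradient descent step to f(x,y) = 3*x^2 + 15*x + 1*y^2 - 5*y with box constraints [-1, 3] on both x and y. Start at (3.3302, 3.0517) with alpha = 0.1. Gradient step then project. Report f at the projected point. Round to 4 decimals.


Step 1: Compute gradient at (3.3302, 3.0517).
grad_x = 2*3*3.3302 + 15 = 34.9812
grad_y = 2*1*3.0517 - 5 = 1.1034
Step 2: Gradient step.
x_raw = 3.3302 - 0.1*34.9812 = -0.1679
y_raw = 3.0517 - 0.1*1.1034 = 2.9414
Step 3: Project onto [-1, 3].
x_proj = clip(-0.1679) = -0.1679
y_proj = clip(2.9414) = 2.9414
Step 4: Evaluate f.
f(-0.1679, 2.9414) = -8.4894


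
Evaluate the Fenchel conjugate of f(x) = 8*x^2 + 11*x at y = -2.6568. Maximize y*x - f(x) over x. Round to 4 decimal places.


f*(y) = sup_x {y*x - a*x^2 - b*x} = sup_x {(y-b)*x - a*x^2}
FOC: (y - b) - 2a*x = 0 => x* = (y - b)/(2a)
x* = (-2.6568 - 11)/(2*8) = -0.8536
f*(-2.6568) = (y-b)^2/(4a) = (-2.6568 - 11)^2/(4*8)
= 186.5082/32 = 5.8284


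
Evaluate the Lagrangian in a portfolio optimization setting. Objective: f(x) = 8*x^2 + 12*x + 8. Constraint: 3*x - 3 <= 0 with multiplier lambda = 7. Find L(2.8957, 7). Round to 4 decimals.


Step 1: Evaluate f(x).
f(2.8957) = 8*2.8957^2 + 12*2.8957 + 8 = 109.829
Step 2: Evaluate g(x).
g(2.8957) = 3*2.8957 - 3 = 5.6871
Step 3: Compute Lagrangian.
L = 109.829 + 7*5.6871 = 149.6387


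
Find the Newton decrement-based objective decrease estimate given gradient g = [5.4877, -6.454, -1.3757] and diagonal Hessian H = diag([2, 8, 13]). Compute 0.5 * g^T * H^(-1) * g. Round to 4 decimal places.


Step 1: H is diagonal, so H^(-1) * g = [2.7439, -0.8068, -0.1058].
Step 2: g^T H^(-1) g = sum_i g_i^2 / H_ii
  = (5.4877)^2/2 + (-6.454)^2/8 + (-1.3757)^2/13
  = 15.0574 + 5.2068 + 0.1456 = 20.4098
Step 3: Objective decrease = 0.5 * g^T H^(-1) g = 10.2049


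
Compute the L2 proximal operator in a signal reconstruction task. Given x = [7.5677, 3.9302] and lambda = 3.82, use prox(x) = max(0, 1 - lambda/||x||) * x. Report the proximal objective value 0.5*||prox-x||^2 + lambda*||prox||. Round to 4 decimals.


Step 1: Compute ||x||.
||x|| = 8.5274
Step 2: Compute scaling factor.
scale = max(0, 1 - 3.82/8.5274) = 0.552
Step 3: prox(x) = [4.1776, 2.1696]
||prox(x)|| = 4.7074
Step 4: Proximal objective.
0.5*||prox-x||^2 = 7.2962
lambda*||prox|| = 17.9823
Total = 25.2785


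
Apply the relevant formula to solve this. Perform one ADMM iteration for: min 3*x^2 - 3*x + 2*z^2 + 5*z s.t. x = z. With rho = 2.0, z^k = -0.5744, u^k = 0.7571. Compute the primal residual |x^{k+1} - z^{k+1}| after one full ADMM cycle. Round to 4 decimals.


ADMM iteration with rho = 2.0, z^k = -0.5744, u^k = 0.7571
Step 1: x-update.
Minimize 3*x^2 - 3*x + (2.0/2)*(x + 0.5744 + 0.7571)^2
FOC: (2*3 + 2.0)*x = 3 + 2.0*(-0.5744 - 0.7571)
x^{k+1} = 0.0421
Step 2: z-update.
Minimize 2*z^2 + 5*z + (2.0/2)*(0.0421 - z + 0.7571)^2
FOC: (2*2 + 2.0)*z = -5 + 2.0*(0.0421 + 0.7571)
z^{k+1} = -0.5669
Step 3: u-update.
u^{k+1} = 0.7571 + 0.0421 + 0.5669 = 1.3662
Step 4: Primal residual = |0.0421 + 0.5669| = 0.6091


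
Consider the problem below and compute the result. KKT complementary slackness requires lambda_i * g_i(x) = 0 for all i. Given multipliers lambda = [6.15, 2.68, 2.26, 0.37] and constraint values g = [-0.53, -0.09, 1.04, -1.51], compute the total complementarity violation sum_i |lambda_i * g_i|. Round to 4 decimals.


KKT complementary slackness check:
lambda_1 * g_1 = 6.15 * -0.53 = -3.2595
lambda_2 * g_2 = 2.68 * -0.09 = -0.2412
lambda_3 * g_3 = 2.26 * 1.04 = 2.3504
lambda_4 * g_4 = 0.37 * -1.51 = -0.5587
Total violation = 3.2595 + 0.2412 + 2.3504 + 0.5587 = 6.4098


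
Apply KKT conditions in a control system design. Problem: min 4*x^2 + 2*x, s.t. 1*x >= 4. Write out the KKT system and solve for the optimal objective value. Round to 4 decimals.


Step 1: Try lambda = 0 (constraint inactive).
x_unc = -2/(2*4) = -0.25
Check: 1*-0.25 = -0.25 < 4 -- violated!
Step 2: Constraint must be active: 1*x = 4
x* = 4/1 = 4.0
lambda = (2*4*4.0 + 2)/1 = 34.0
Step 3: Compute optimal value.
f(x*) = 4*4.0^2 + 2*4.0 = 72.0


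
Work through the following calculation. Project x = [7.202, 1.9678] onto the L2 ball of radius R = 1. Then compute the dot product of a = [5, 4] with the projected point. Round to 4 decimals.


Step 1: Compute ||x|| (intermediates to 6 decimals).
||x|| = sqrt(7.202^2 + 1.9678^2) = 7.465992
Step 2: Project.
Since ||x|| > R, scale = R/||x|| = 1/7.465992 = 0.133941, proj(x) = scale * x
proj(x) = [0.964643, 0.263569]
Step 3: Dot product.
a^T * proj(x) = 5*0.964643 + 4*0.263569 = 5.8775


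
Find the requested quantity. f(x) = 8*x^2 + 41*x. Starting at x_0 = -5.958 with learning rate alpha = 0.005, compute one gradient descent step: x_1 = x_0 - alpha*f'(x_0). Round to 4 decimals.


We compute the gradient at x_0 and apply the update.
f'(x) = 16*x + 41
f'(-5.958) = 16*-5.958 + 41 = -54.328
x_1 = -5.958 - 0.005*-54.328 = -5.6864


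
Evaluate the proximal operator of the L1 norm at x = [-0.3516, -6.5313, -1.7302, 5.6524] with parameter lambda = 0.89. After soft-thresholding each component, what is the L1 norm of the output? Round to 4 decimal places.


Soft-thresholding with lambda = 0.89:
prox(-0.3516) = sign(-0.3516)*max(|-0.3516| - 0.89, 0) = 0.0
prox(-6.5313) = sign(-6.5313)*max(|-6.5313| - 0.89, 0) = -5.6413
prox(-1.7302) = sign(-1.7302)*max(|-1.7302| - 0.89, 0) = -0.8402
prox(5.6524) = sign(5.6524)*max(|5.6524| - 0.89, 0) = 4.7624
prox(x) = [0.0, -5.6413, -0.8402, 4.7624]
||prox(x)||_1 = 0.0 + 5.6413 + 0.8402 + 4.7624 = 11.2439


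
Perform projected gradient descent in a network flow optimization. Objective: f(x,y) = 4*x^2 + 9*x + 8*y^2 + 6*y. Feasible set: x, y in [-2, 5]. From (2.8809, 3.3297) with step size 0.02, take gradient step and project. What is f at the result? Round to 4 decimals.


Step 1: Compute gradient at (2.8809, 3.3297).
grad_x = 2*4*2.8809 + 9 = 32.0472
grad_y = 2*8*3.3297 + 6 = 59.2752
Step 2: Gradient step.
x_raw = 2.8809 - 0.02*32.0472 = 2.24
y_raw = 3.3297 - 0.02*59.2752 = 2.1442
Step 3: Project onto [-2, 5].
x_proj = clip(2.24) = 2.24
y_proj = clip(2.1442) = 2.1442
Step 4: Evaluate f.
f(2.24, 2.1442) = 89.875


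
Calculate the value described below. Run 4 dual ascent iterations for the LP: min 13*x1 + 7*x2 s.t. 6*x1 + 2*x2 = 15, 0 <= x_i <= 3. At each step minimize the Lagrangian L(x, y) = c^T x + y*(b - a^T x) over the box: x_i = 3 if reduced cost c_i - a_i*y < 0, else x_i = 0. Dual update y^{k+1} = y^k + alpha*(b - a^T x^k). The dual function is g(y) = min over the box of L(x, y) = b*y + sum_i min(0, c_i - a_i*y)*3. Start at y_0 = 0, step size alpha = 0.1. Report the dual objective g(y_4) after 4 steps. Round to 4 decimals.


Dual ascent for LP: min 13*x1 + 7*x2, 6*x1 + 2*x2 = 15, 0 <= x_i <= 3
Step 1: y^k = 0.0, reduced costs: (13.0, 7.0)
  x^k = (0.0, 0.0), subgradient = b - a^T x = 15.0
  y^{k+1} = 0.0 + 0.1*15.0 = 1.5
Step 2: y^k = 1.5, reduced costs: (4.0, 4.0)
  x^k = (0.0, 0.0), subgradient = b - a^T x = 15.0
  y^{k+1} = 1.5 + 0.1*15.0 = 3.0
Step 3: y^k = 3.0, reduced costs: (-5.0, 1.0)
  x^k = (3.0, 0.0), subgradient = b - a^T x = -3.0
  y^{k+1} = 3.0 + 0.1*-3.0 = 2.7
Step 4: y^k = 2.7, reduced costs: (-3.2, 1.6)
  x^k = (3.0, 0.0), subgradient = b - a^T x = -3.0
  y^{k+1} = 2.7 + 0.1*-3.0 = 2.4
Dual objective at y_4 = 2.4: reduced costs (-1.4, 2.2), box minimizer x = (3.0, 0.0)
g(y_4) = b*y + (c1 - a1*y)*x1 + (c2 - a2*y)*x2 = 15*2.4 + (-1.4)*3.0 + 2.2*0.0 = 36.0 - 4.2 + 0.0 = 31.8
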